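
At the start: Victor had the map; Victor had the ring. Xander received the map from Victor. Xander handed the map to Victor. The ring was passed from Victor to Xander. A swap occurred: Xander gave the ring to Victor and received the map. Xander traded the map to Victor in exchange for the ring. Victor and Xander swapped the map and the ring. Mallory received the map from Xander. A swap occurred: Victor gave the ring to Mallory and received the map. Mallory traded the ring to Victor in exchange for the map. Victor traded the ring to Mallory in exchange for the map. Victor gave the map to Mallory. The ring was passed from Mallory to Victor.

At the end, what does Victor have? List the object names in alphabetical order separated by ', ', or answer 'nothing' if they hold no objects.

Tracking all object holders:
Start: map:Victor, ring:Victor
Event 1 (give map: Victor -> Xander). State: map:Xander, ring:Victor
Event 2 (give map: Xander -> Victor). State: map:Victor, ring:Victor
Event 3 (give ring: Victor -> Xander). State: map:Victor, ring:Xander
Event 4 (swap ring<->map: now ring:Victor, map:Xander). State: map:Xander, ring:Victor
Event 5 (swap map<->ring: now map:Victor, ring:Xander). State: map:Victor, ring:Xander
Event 6 (swap map<->ring: now map:Xander, ring:Victor). State: map:Xander, ring:Victor
Event 7 (give map: Xander -> Mallory). State: map:Mallory, ring:Victor
Event 8 (swap ring<->map: now ring:Mallory, map:Victor). State: map:Victor, ring:Mallory
Event 9 (swap ring<->map: now ring:Victor, map:Mallory). State: map:Mallory, ring:Victor
Event 10 (swap ring<->map: now ring:Mallory, map:Victor). State: map:Victor, ring:Mallory
Event 11 (give map: Victor -> Mallory). State: map:Mallory, ring:Mallory
Event 12 (give ring: Mallory -> Victor). State: map:Mallory, ring:Victor

Final state: map:Mallory, ring:Victor
Victor holds: ring.

Answer: ring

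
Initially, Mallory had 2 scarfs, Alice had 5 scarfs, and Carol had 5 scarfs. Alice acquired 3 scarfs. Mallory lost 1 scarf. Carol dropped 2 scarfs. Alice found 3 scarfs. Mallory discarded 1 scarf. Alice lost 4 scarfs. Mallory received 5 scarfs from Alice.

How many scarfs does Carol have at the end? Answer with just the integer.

Answer: 3

Derivation:
Tracking counts step by step:
Start: Mallory=2, Alice=5, Carol=5
Event 1 (Alice +3): Alice: 5 -> 8. State: Mallory=2, Alice=8, Carol=5
Event 2 (Mallory -1): Mallory: 2 -> 1. State: Mallory=1, Alice=8, Carol=5
Event 3 (Carol -2): Carol: 5 -> 3. State: Mallory=1, Alice=8, Carol=3
Event 4 (Alice +3): Alice: 8 -> 11. State: Mallory=1, Alice=11, Carol=3
Event 5 (Mallory -1): Mallory: 1 -> 0. State: Mallory=0, Alice=11, Carol=3
Event 6 (Alice -4): Alice: 11 -> 7. State: Mallory=0, Alice=7, Carol=3
Event 7 (Alice -> Mallory, 5): Alice: 7 -> 2, Mallory: 0 -> 5. State: Mallory=5, Alice=2, Carol=3

Carol's final count: 3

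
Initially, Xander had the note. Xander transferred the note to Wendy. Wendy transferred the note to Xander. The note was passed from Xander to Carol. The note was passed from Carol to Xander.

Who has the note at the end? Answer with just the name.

Answer: Xander

Derivation:
Tracking the note through each event:
Start: Xander has the note.
After event 1: Wendy has the note.
After event 2: Xander has the note.
After event 3: Carol has the note.
After event 4: Xander has the note.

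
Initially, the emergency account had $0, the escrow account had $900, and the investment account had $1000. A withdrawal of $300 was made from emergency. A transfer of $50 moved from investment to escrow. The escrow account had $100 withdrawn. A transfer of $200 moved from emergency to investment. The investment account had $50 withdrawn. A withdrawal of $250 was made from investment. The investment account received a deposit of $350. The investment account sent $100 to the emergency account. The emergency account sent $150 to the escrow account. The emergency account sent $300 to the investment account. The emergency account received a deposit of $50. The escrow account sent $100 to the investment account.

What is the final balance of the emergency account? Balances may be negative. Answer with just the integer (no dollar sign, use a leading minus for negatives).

Tracking account balances step by step:
Start: emergency=0, escrow=900, investment=1000
Event 1 (withdraw 300 from emergency): emergency: 0 - 300 = -300. Balances: emergency=-300, escrow=900, investment=1000
Event 2 (transfer 50 investment -> escrow): investment: 1000 - 50 = 950, escrow: 900 + 50 = 950. Balances: emergency=-300, escrow=950, investment=950
Event 3 (withdraw 100 from escrow): escrow: 950 - 100 = 850. Balances: emergency=-300, escrow=850, investment=950
Event 4 (transfer 200 emergency -> investment): emergency: -300 - 200 = -500, investment: 950 + 200 = 1150. Balances: emergency=-500, escrow=850, investment=1150
Event 5 (withdraw 50 from investment): investment: 1150 - 50 = 1100. Balances: emergency=-500, escrow=850, investment=1100
Event 6 (withdraw 250 from investment): investment: 1100 - 250 = 850. Balances: emergency=-500, escrow=850, investment=850
Event 7 (deposit 350 to investment): investment: 850 + 350 = 1200. Balances: emergency=-500, escrow=850, investment=1200
Event 8 (transfer 100 investment -> emergency): investment: 1200 - 100 = 1100, emergency: -500 + 100 = -400. Balances: emergency=-400, escrow=850, investment=1100
Event 9 (transfer 150 emergency -> escrow): emergency: -400 - 150 = -550, escrow: 850 + 150 = 1000. Balances: emergency=-550, escrow=1000, investment=1100
Event 10 (transfer 300 emergency -> investment): emergency: -550 - 300 = -850, investment: 1100 + 300 = 1400. Balances: emergency=-850, escrow=1000, investment=1400
Event 11 (deposit 50 to emergency): emergency: -850 + 50 = -800. Balances: emergency=-800, escrow=1000, investment=1400
Event 12 (transfer 100 escrow -> investment): escrow: 1000 - 100 = 900, investment: 1400 + 100 = 1500. Balances: emergency=-800, escrow=900, investment=1500

Final balance of emergency: -800

Answer: -800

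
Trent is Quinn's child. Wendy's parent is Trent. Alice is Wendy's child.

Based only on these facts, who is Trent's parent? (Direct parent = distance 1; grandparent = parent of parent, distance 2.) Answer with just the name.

Reconstructing the parent chain from the given facts:
  Quinn -> Trent -> Wendy -> Alice
(each arrow means 'parent of the next')
Positions in the chain (0 = top):
  position of Quinn: 0
  position of Trent: 1
  position of Wendy: 2
  position of Alice: 3

Trent is at position 1; the parent is 1 step up the chain, i.e. position 0: Quinn.

Answer: Quinn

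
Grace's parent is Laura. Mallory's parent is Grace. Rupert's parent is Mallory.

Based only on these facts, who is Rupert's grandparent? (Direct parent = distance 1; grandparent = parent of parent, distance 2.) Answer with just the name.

Answer: Grace

Derivation:
Reconstructing the parent chain from the given facts:
  Laura -> Grace -> Mallory -> Rupert
(each arrow means 'parent of the next')
Positions in the chain (0 = top):
  position of Laura: 0
  position of Grace: 1
  position of Mallory: 2
  position of Rupert: 3

Rupert is at position 3; the grandparent is 2 steps up the chain, i.e. position 1: Grace.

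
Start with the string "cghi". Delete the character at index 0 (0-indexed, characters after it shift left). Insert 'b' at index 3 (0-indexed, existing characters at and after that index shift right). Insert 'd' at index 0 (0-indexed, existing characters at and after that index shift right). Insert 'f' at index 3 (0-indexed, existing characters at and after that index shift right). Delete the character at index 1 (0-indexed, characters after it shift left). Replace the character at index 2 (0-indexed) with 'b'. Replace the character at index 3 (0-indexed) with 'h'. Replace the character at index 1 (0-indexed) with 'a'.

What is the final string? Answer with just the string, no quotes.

Applying each edit step by step:
Start: "cghi"
Op 1 (delete idx 0 = 'c'): "cghi" -> "ghi"
Op 2 (insert 'b' at idx 3): "ghi" -> "ghib"
Op 3 (insert 'd' at idx 0): "ghib" -> "dghib"
Op 4 (insert 'f' at idx 3): "dghib" -> "dghfib"
Op 5 (delete idx 1 = 'g'): "dghfib" -> "dhfib"
Op 6 (replace idx 2: 'f' -> 'b'): "dhfib" -> "dhbib"
Op 7 (replace idx 3: 'i' -> 'h'): "dhbib" -> "dhbhb"
Op 8 (replace idx 1: 'h' -> 'a'): "dhbhb" -> "dabhb"

Answer: dabhb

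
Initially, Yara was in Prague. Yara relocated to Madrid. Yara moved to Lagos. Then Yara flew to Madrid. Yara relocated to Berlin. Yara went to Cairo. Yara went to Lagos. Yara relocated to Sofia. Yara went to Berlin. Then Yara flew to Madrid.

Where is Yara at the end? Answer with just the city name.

Tracking Yara's location:
Start: Yara is in Prague.
After move 1: Prague -> Madrid. Yara is in Madrid.
After move 2: Madrid -> Lagos. Yara is in Lagos.
After move 3: Lagos -> Madrid. Yara is in Madrid.
After move 4: Madrid -> Berlin. Yara is in Berlin.
After move 5: Berlin -> Cairo. Yara is in Cairo.
After move 6: Cairo -> Lagos. Yara is in Lagos.
After move 7: Lagos -> Sofia. Yara is in Sofia.
After move 8: Sofia -> Berlin. Yara is in Berlin.
After move 9: Berlin -> Madrid. Yara is in Madrid.

Answer: Madrid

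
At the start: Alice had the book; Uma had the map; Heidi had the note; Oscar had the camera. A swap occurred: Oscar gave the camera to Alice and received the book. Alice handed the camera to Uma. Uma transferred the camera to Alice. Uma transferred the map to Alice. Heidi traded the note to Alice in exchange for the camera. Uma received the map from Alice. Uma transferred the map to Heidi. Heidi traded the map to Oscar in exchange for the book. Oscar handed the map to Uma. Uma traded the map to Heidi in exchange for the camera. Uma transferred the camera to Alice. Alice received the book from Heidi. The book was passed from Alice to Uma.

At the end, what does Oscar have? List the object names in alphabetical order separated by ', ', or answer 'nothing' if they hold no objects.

Answer: nothing

Derivation:
Tracking all object holders:
Start: book:Alice, map:Uma, note:Heidi, camera:Oscar
Event 1 (swap camera<->book: now camera:Alice, book:Oscar). State: book:Oscar, map:Uma, note:Heidi, camera:Alice
Event 2 (give camera: Alice -> Uma). State: book:Oscar, map:Uma, note:Heidi, camera:Uma
Event 3 (give camera: Uma -> Alice). State: book:Oscar, map:Uma, note:Heidi, camera:Alice
Event 4 (give map: Uma -> Alice). State: book:Oscar, map:Alice, note:Heidi, camera:Alice
Event 5 (swap note<->camera: now note:Alice, camera:Heidi). State: book:Oscar, map:Alice, note:Alice, camera:Heidi
Event 6 (give map: Alice -> Uma). State: book:Oscar, map:Uma, note:Alice, camera:Heidi
Event 7 (give map: Uma -> Heidi). State: book:Oscar, map:Heidi, note:Alice, camera:Heidi
Event 8 (swap map<->book: now map:Oscar, book:Heidi). State: book:Heidi, map:Oscar, note:Alice, camera:Heidi
Event 9 (give map: Oscar -> Uma). State: book:Heidi, map:Uma, note:Alice, camera:Heidi
Event 10 (swap map<->camera: now map:Heidi, camera:Uma). State: book:Heidi, map:Heidi, note:Alice, camera:Uma
Event 11 (give camera: Uma -> Alice). State: book:Heidi, map:Heidi, note:Alice, camera:Alice
Event 12 (give book: Heidi -> Alice). State: book:Alice, map:Heidi, note:Alice, camera:Alice
Event 13 (give book: Alice -> Uma). State: book:Uma, map:Heidi, note:Alice, camera:Alice

Final state: book:Uma, map:Heidi, note:Alice, camera:Alice
Oscar holds: (nothing).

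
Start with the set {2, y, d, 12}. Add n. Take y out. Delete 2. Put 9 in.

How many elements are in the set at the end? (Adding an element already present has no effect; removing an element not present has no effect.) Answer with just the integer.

Answer: 4

Derivation:
Tracking the set through each operation:
Start: {12, 2, d, y}
Event 1 (add n): added. Set: {12, 2, d, n, y}
Event 2 (remove y): removed. Set: {12, 2, d, n}
Event 3 (remove 2): removed. Set: {12, d, n}
Event 4 (add 9): added. Set: {12, 9, d, n}

Final set: {12, 9, d, n} (size 4)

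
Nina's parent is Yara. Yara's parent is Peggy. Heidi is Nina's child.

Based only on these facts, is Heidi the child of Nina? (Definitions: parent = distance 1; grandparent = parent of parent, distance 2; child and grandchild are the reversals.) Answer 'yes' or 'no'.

Reconstructing the parent chain from the given facts:
  Peggy -> Yara -> Nina -> Heidi
(each arrow means 'parent of the next')
Positions in the chain (0 = top):
  position of Peggy: 0
  position of Yara: 1
  position of Nina: 2
  position of Heidi: 3

Heidi is at position 3, Nina is at position 2; signed distance (j - i) = -1.
'child' requires j - i = -1. Actual distance is -1, so the relation HOLDS.

Answer: yes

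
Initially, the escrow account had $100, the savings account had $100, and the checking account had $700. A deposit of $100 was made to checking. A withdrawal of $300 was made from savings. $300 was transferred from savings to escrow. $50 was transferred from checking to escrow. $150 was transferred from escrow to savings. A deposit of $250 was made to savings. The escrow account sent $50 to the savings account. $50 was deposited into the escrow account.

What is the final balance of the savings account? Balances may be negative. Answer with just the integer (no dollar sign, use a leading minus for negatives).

Tracking account balances step by step:
Start: escrow=100, savings=100, checking=700
Event 1 (deposit 100 to checking): checking: 700 + 100 = 800. Balances: escrow=100, savings=100, checking=800
Event 2 (withdraw 300 from savings): savings: 100 - 300 = -200. Balances: escrow=100, savings=-200, checking=800
Event 3 (transfer 300 savings -> escrow): savings: -200 - 300 = -500, escrow: 100 + 300 = 400. Balances: escrow=400, savings=-500, checking=800
Event 4 (transfer 50 checking -> escrow): checking: 800 - 50 = 750, escrow: 400 + 50 = 450. Balances: escrow=450, savings=-500, checking=750
Event 5 (transfer 150 escrow -> savings): escrow: 450 - 150 = 300, savings: -500 + 150 = -350. Balances: escrow=300, savings=-350, checking=750
Event 6 (deposit 250 to savings): savings: -350 + 250 = -100. Balances: escrow=300, savings=-100, checking=750
Event 7 (transfer 50 escrow -> savings): escrow: 300 - 50 = 250, savings: -100 + 50 = -50. Balances: escrow=250, savings=-50, checking=750
Event 8 (deposit 50 to escrow): escrow: 250 + 50 = 300. Balances: escrow=300, savings=-50, checking=750

Final balance of savings: -50

Answer: -50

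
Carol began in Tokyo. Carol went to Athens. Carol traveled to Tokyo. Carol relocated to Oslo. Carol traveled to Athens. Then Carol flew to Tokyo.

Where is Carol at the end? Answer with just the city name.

Answer: Tokyo

Derivation:
Tracking Carol's location:
Start: Carol is in Tokyo.
After move 1: Tokyo -> Athens. Carol is in Athens.
After move 2: Athens -> Tokyo. Carol is in Tokyo.
After move 3: Tokyo -> Oslo. Carol is in Oslo.
After move 4: Oslo -> Athens. Carol is in Athens.
After move 5: Athens -> Tokyo. Carol is in Tokyo.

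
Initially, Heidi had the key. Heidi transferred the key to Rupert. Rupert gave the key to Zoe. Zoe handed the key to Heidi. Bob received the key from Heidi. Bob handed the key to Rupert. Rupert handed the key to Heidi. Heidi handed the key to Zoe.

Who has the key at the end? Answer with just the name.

Answer: Zoe

Derivation:
Tracking the key through each event:
Start: Heidi has the key.
After event 1: Rupert has the key.
After event 2: Zoe has the key.
After event 3: Heidi has the key.
After event 4: Bob has the key.
After event 5: Rupert has the key.
After event 6: Heidi has the key.
After event 7: Zoe has the key.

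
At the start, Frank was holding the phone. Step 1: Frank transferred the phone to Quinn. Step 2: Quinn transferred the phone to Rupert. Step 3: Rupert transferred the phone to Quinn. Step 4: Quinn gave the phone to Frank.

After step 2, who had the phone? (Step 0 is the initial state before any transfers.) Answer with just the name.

Tracking the phone holder through step 2:
After step 0 (start): Frank
After step 1: Quinn
After step 2: Rupert

At step 2, the holder is Rupert.

Answer: Rupert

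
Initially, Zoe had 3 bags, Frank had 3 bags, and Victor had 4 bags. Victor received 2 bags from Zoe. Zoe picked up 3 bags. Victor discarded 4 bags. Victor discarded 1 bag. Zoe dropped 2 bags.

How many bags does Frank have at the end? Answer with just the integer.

Tracking counts step by step:
Start: Zoe=3, Frank=3, Victor=4
Event 1 (Zoe -> Victor, 2): Zoe: 3 -> 1, Victor: 4 -> 6. State: Zoe=1, Frank=3, Victor=6
Event 2 (Zoe +3): Zoe: 1 -> 4. State: Zoe=4, Frank=3, Victor=6
Event 3 (Victor -4): Victor: 6 -> 2. State: Zoe=4, Frank=3, Victor=2
Event 4 (Victor -1): Victor: 2 -> 1. State: Zoe=4, Frank=3, Victor=1
Event 5 (Zoe -2): Zoe: 4 -> 2. State: Zoe=2, Frank=3, Victor=1

Frank's final count: 3

Answer: 3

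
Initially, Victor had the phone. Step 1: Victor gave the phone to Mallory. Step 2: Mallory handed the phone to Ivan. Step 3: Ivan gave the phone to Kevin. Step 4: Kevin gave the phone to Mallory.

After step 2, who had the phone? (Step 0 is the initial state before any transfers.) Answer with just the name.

Tracking the phone holder through step 2:
After step 0 (start): Victor
After step 1: Mallory
After step 2: Ivan

At step 2, the holder is Ivan.

Answer: Ivan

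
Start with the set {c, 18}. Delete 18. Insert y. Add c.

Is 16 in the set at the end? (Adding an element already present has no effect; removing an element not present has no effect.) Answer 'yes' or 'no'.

Answer: no

Derivation:
Tracking the set through each operation:
Start: {18, c}
Event 1 (remove 18): removed. Set: {c}
Event 2 (add y): added. Set: {c, y}
Event 3 (add c): already present, no change. Set: {c, y}

Final set: {c, y} (size 2)
16 is NOT in the final set.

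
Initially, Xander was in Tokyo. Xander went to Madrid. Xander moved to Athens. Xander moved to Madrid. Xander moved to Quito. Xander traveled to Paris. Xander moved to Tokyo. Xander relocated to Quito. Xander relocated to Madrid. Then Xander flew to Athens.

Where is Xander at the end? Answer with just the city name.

Answer: Athens

Derivation:
Tracking Xander's location:
Start: Xander is in Tokyo.
After move 1: Tokyo -> Madrid. Xander is in Madrid.
After move 2: Madrid -> Athens. Xander is in Athens.
After move 3: Athens -> Madrid. Xander is in Madrid.
After move 4: Madrid -> Quito. Xander is in Quito.
After move 5: Quito -> Paris. Xander is in Paris.
After move 6: Paris -> Tokyo. Xander is in Tokyo.
After move 7: Tokyo -> Quito. Xander is in Quito.
After move 8: Quito -> Madrid. Xander is in Madrid.
After move 9: Madrid -> Athens. Xander is in Athens.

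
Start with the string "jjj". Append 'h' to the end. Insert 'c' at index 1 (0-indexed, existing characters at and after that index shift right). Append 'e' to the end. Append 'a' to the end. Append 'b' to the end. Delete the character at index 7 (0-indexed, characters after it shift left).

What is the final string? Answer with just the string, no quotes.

Answer: jcjjhea

Derivation:
Applying each edit step by step:
Start: "jjj"
Op 1 (append 'h'): "jjj" -> "jjjh"
Op 2 (insert 'c' at idx 1): "jjjh" -> "jcjjh"
Op 3 (append 'e'): "jcjjh" -> "jcjjhe"
Op 4 (append 'a'): "jcjjhe" -> "jcjjhea"
Op 5 (append 'b'): "jcjjhea" -> "jcjjheab"
Op 6 (delete idx 7 = 'b'): "jcjjheab" -> "jcjjhea"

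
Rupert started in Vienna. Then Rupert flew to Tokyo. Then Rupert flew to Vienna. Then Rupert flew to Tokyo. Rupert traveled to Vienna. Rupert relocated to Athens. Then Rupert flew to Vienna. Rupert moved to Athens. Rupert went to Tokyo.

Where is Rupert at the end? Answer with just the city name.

Answer: Tokyo

Derivation:
Tracking Rupert's location:
Start: Rupert is in Vienna.
After move 1: Vienna -> Tokyo. Rupert is in Tokyo.
After move 2: Tokyo -> Vienna. Rupert is in Vienna.
After move 3: Vienna -> Tokyo. Rupert is in Tokyo.
After move 4: Tokyo -> Vienna. Rupert is in Vienna.
After move 5: Vienna -> Athens. Rupert is in Athens.
After move 6: Athens -> Vienna. Rupert is in Vienna.
After move 7: Vienna -> Athens. Rupert is in Athens.
After move 8: Athens -> Tokyo. Rupert is in Tokyo.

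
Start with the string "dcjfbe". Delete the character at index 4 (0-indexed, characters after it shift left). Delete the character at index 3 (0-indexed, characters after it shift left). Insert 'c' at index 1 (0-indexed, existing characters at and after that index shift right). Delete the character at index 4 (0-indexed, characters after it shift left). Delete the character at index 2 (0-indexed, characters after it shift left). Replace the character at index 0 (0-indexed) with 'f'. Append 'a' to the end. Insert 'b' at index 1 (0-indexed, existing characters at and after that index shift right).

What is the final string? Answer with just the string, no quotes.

Applying each edit step by step:
Start: "dcjfbe"
Op 1 (delete idx 4 = 'b'): "dcjfbe" -> "dcjfe"
Op 2 (delete idx 3 = 'f'): "dcjfe" -> "dcje"
Op 3 (insert 'c' at idx 1): "dcje" -> "dccje"
Op 4 (delete idx 4 = 'e'): "dccje" -> "dccj"
Op 5 (delete idx 2 = 'c'): "dccj" -> "dcj"
Op 6 (replace idx 0: 'd' -> 'f'): "dcj" -> "fcj"
Op 7 (append 'a'): "fcj" -> "fcja"
Op 8 (insert 'b' at idx 1): "fcja" -> "fbcja"

Answer: fbcja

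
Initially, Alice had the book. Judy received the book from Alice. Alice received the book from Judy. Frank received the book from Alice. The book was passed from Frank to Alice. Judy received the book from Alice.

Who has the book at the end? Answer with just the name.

Answer: Judy

Derivation:
Tracking the book through each event:
Start: Alice has the book.
After event 1: Judy has the book.
After event 2: Alice has the book.
After event 3: Frank has the book.
After event 4: Alice has the book.
After event 5: Judy has the book.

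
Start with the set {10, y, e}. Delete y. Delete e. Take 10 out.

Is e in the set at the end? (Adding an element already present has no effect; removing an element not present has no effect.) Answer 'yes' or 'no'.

Tracking the set through each operation:
Start: {10, e, y}
Event 1 (remove y): removed. Set: {10, e}
Event 2 (remove e): removed. Set: {10}
Event 3 (remove 10): removed. Set: {}

Final set: {} (size 0)
e is NOT in the final set.

Answer: no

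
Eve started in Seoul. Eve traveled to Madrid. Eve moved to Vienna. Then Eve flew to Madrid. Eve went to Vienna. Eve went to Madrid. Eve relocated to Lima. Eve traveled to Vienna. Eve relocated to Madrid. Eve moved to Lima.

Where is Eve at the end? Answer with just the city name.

Answer: Lima

Derivation:
Tracking Eve's location:
Start: Eve is in Seoul.
After move 1: Seoul -> Madrid. Eve is in Madrid.
After move 2: Madrid -> Vienna. Eve is in Vienna.
After move 3: Vienna -> Madrid. Eve is in Madrid.
After move 4: Madrid -> Vienna. Eve is in Vienna.
After move 5: Vienna -> Madrid. Eve is in Madrid.
After move 6: Madrid -> Lima. Eve is in Lima.
After move 7: Lima -> Vienna. Eve is in Vienna.
After move 8: Vienna -> Madrid. Eve is in Madrid.
After move 9: Madrid -> Lima. Eve is in Lima.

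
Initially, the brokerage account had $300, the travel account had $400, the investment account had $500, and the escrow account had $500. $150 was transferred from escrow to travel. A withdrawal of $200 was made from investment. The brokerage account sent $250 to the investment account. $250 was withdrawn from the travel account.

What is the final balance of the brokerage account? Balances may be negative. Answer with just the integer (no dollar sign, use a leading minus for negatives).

Answer: 50

Derivation:
Tracking account balances step by step:
Start: brokerage=300, travel=400, investment=500, escrow=500
Event 1 (transfer 150 escrow -> travel): escrow: 500 - 150 = 350, travel: 400 + 150 = 550. Balances: brokerage=300, travel=550, investment=500, escrow=350
Event 2 (withdraw 200 from investment): investment: 500 - 200 = 300. Balances: brokerage=300, travel=550, investment=300, escrow=350
Event 3 (transfer 250 brokerage -> investment): brokerage: 300 - 250 = 50, investment: 300 + 250 = 550. Balances: brokerage=50, travel=550, investment=550, escrow=350
Event 4 (withdraw 250 from travel): travel: 550 - 250 = 300. Balances: brokerage=50, travel=300, investment=550, escrow=350

Final balance of brokerage: 50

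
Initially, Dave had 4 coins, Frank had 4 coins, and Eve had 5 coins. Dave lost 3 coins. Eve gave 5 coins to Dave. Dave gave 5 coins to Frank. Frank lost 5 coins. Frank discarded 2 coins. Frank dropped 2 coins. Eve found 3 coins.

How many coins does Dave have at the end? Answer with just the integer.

Tracking counts step by step:
Start: Dave=4, Frank=4, Eve=5
Event 1 (Dave -3): Dave: 4 -> 1. State: Dave=1, Frank=4, Eve=5
Event 2 (Eve -> Dave, 5): Eve: 5 -> 0, Dave: 1 -> 6. State: Dave=6, Frank=4, Eve=0
Event 3 (Dave -> Frank, 5): Dave: 6 -> 1, Frank: 4 -> 9. State: Dave=1, Frank=9, Eve=0
Event 4 (Frank -5): Frank: 9 -> 4. State: Dave=1, Frank=4, Eve=0
Event 5 (Frank -2): Frank: 4 -> 2. State: Dave=1, Frank=2, Eve=0
Event 6 (Frank -2): Frank: 2 -> 0. State: Dave=1, Frank=0, Eve=0
Event 7 (Eve +3): Eve: 0 -> 3. State: Dave=1, Frank=0, Eve=3

Dave's final count: 1

Answer: 1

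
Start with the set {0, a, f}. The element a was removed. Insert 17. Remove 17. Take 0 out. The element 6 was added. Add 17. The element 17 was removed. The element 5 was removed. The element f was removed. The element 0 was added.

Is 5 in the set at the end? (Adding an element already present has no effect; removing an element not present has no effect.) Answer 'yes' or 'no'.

Answer: no

Derivation:
Tracking the set through each operation:
Start: {0, a, f}
Event 1 (remove a): removed. Set: {0, f}
Event 2 (add 17): added. Set: {0, 17, f}
Event 3 (remove 17): removed. Set: {0, f}
Event 4 (remove 0): removed. Set: {f}
Event 5 (add 6): added. Set: {6, f}
Event 6 (add 17): added. Set: {17, 6, f}
Event 7 (remove 17): removed. Set: {6, f}
Event 8 (remove 5): not present, no change. Set: {6, f}
Event 9 (remove f): removed. Set: {6}
Event 10 (add 0): added. Set: {0, 6}

Final set: {0, 6} (size 2)
5 is NOT in the final set.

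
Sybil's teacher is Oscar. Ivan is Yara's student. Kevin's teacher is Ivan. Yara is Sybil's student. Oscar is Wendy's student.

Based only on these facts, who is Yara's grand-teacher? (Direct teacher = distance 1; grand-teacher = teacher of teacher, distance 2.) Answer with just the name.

Reconstructing the teacher chain from the given facts:
  Wendy -> Oscar -> Sybil -> Yara -> Ivan -> Kevin
(each arrow means 'teacher of the next')
Positions in the chain (0 = top):
  position of Wendy: 0
  position of Oscar: 1
  position of Sybil: 2
  position of Yara: 3
  position of Ivan: 4
  position of Kevin: 5

Yara is at position 3; the grand-teacher is 2 steps up the chain, i.e. position 1: Oscar.

Answer: Oscar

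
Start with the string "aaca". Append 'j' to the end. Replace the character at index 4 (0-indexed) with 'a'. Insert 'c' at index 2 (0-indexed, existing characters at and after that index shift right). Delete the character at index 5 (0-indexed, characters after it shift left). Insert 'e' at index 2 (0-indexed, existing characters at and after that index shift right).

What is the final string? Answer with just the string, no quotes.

Answer: aaecca

Derivation:
Applying each edit step by step:
Start: "aaca"
Op 1 (append 'j'): "aaca" -> "aacaj"
Op 2 (replace idx 4: 'j' -> 'a'): "aacaj" -> "aacaa"
Op 3 (insert 'c' at idx 2): "aacaa" -> "aaccaa"
Op 4 (delete idx 5 = 'a'): "aaccaa" -> "aacca"
Op 5 (insert 'e' at idx 2): "aacca" -> "aaecca"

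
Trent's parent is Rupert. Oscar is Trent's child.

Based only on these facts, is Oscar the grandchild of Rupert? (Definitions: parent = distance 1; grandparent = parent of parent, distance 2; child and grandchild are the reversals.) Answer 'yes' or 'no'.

Answer: yes

Derivation:
Reconstructing the parent chain from the given facts:
  Rupert -> Trent -> Oscar
(each arrow means 'parent of the next')
Positions in the chain (0 = top):
  position of Rupert: 0
  position of Trent: 1
  position of Oscar: 2

Oscar is at position 2, Rupert is at position 0; signed distance (j - i) = -2.
'grandchild' requires j - i = -2. Actual distance is -2, so the relation HOLDS.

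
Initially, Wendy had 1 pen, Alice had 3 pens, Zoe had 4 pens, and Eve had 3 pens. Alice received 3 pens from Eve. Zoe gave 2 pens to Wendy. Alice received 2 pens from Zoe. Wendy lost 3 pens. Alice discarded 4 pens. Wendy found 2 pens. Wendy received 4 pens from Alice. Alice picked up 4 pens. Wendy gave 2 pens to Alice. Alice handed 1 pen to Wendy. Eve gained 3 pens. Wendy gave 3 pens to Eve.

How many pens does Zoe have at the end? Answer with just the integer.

Tracking counts step by step:
Start: Wendy=1, Alice=3, Zoe=4, Eve=3
Event 1 (Eve -> Alice, 3): Eve: 3 -> 0, Alice: 3 -> 6. State: Wendy=1, Alice=6, Zoe=4, Eve=0
Event 2 (Zoe -> Wendy, 2): Zoe: 4 -> 2, Wendy: 1 -> 3. State: Wendy=3, Alice=6, Zoe=2, Eve=0
Event 3 (Zoe -> Alice, 2): Zoe: 2 -> 0, Alice: 6 -> 8. State: Wendy=3, Alice=8, Zoe=0, Eve=0
Event 4 (Wendy -3): Wendy: 3 -> 0. State: Wendy=0, Alice=8, Zoe=0, Eve=0
Event 5 (Alice -4): Alice: 8 -> 4. State: Wendy=0, Alice=4, Zoe=0, Eve=0
Event 6 (Wendy +2): Wendy: 0 -> 2. State: Wendy=2, Alice=4, Zoe=0, Eve=0
Event 7 (Alice -> Wendy, 4): Alice: 4 -> 0, Wendy: 2 -> 6. State: Wendy=6, Alice=0, Zoe=0, Eve=0
Event 8 (Alice +4): Alice: 0 -> 4. State: Wendy=6, Alice=4, Zoe=0, Eve=0
Event 9 (Wendy -> Alice, 2): Wendy: 6 -> 4, Alice: 4 -> 6. State: Wendy=4, Alice=6, Zoe=0, Eve=0
Event 10 (Alice -> Wendy, 1): Alice: 6 -> 5, Wendy: 4 -> 5. State: Wendy=5, Alice=5, Zoe=0, Eve=0
Event 11 (Eve +3): Eve: 0 -> 3. State: Wendy=5, Alice=5, Zoe=0, Eve=3
Event 12 (Wendy -> Eve, 3): Wendy: 5 -> 2, Eve: 3 -> 6. State: Wendy=2, Alice=5, Zoe=0, Eve=6

Zoe's final count: 0

Answer: 0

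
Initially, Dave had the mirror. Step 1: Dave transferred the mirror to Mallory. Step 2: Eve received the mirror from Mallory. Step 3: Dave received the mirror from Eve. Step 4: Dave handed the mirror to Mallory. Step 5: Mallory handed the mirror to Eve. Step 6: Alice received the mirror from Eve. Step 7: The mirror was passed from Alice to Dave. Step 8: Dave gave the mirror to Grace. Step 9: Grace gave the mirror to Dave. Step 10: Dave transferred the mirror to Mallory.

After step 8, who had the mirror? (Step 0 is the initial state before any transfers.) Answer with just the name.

Tracking the mirror holder through step 8:
After step 0 (start): Dave
After step 1: Mallory
After step 2: Eve
After step 3: Dave
After step 4: Mallory
After step 5: Eve
After step 6: Alice
After step 7: Dave
After step 8: Grace

At step 8, the holder is Grace.

Answer: Grace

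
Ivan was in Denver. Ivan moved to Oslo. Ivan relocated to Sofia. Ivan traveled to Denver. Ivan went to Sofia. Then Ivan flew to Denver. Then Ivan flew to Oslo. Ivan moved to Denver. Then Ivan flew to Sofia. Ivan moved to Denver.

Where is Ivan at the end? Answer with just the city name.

Tracking Ivan's location:
Start: Ivan is in Denver.
After move 1: Denver -> Oslo. Ivan is in Oslo.
After move 2: Oslo -> Sofia. Ivan is in Sofia.
After move 3: Sofia -> Denver. Ivan is in Denver.
After move 4: Denver -> Sofia. Ivan is in Sofia.
After move 5: Sofia -> Denver. Ivan is in Denver.
After move 6: Denver -> Oslo. Ivan is in Oslo.
After move 7: Oslo -> Denver. Ivan is in Denver.
After move 8: Denver -> Sofia. Ivan is in Sofia.
After move 9: Sofia -> Denver. Ivan is in Denver.

Answer: Denver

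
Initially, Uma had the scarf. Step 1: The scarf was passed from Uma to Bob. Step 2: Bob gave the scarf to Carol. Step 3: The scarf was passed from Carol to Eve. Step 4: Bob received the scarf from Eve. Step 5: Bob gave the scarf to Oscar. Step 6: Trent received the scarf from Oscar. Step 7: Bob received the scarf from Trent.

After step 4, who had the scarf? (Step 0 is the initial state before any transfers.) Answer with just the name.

Answer: Bob

Derivation:
Tracking the scarf holder through step 4:
After step 0 (start): Uma
After step 1: Bob
After step 2: Carol
After step 3: Eve
After step 4: Bob

At step 4, the holder is Bob.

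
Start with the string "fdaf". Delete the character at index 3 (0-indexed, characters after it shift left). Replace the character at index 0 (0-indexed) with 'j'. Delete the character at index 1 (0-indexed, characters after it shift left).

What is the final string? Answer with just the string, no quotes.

Applying each edit step by step:
Start: "fdaf"
Op 1 (delete idx 3 = 'f'): "fdaf" -> "fda"
Op 2 (replace idx 0: 'f' -> 'j'): "fda" -> "jda"
Op 3 (delete idx 1 = 'd'): "jda" -> "ja"

Answer: ja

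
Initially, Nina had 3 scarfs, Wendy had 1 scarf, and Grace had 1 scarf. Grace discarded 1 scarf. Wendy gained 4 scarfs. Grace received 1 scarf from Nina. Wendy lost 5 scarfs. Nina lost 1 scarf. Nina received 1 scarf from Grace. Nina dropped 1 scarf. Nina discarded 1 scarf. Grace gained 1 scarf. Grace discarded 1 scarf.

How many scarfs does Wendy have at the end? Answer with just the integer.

Tracking counts step by step:
Start: Nina=3, Wendy=1, Grace=1
Event 1 (Grace -1): Grace: 1 -> 0. State: Nina=3, Wendy=1, Grace=0
Event 2 (Wendy +4): Wendy: 1 -> 5. State: Nina=3, Wendy=5, Grace=0
Event 3 (Nina -> Grace, 1): Nina: 3 -> 2, Grace: 0 -> 1. State: Nina=2, Wendy=5, Grace=1
Event 4 (Wendy -5): Wendy: 5 -> 0. State: Nina=2, Wendy=0, Grace=1
Event 5 (Nina -1): Nina: 2 -> 1. State: Nina=1, Wendy=0, Grace=1
Event 6 (Grace -> Nina, 1): Grace: 1 -> 0, Nina: 1 -> 2. State: Nina=2, Wendy=0, Grace=0
Event 7 (Nina -1): Nina: 2 -> 1. State: Nina=1, Wendy=0, Grace=0
Event 8 (Nina -1): Nina: 1 -> 0. State: Nina=0, Wendy=0, Grace=0
Event 9 (Grace +1): Grace: 0 -> 1. State: Nina=0, Wendy=0, Grace=1
Event 10 (Grace -1): Grace: 1 -> 0. State: Nina=0, Wendy=0, Grace=0

Wendy's final count: 0

Answer: 0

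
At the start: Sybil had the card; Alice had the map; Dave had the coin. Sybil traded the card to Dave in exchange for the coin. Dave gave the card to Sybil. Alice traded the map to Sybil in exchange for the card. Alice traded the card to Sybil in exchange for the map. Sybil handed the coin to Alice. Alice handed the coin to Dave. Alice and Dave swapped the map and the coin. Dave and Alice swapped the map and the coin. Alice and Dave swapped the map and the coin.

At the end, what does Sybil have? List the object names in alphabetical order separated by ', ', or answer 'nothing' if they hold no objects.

Tracking all object holders:
Start: card:Sybil, map:Alice, coin:Dave
Event 1 (swap card<->coin: now card:Dave, coin:Sybil). State: card:Dave, map:Alice, coin:Sybil
Event 2 (give card: Dave -> Sybil). State: card:Sybil, map:Alice, coin:Sybil
Event 3 (swap map<->card: now map:Sybil, card:Alice). State: card:Alice, map:Sybil, coin:Sybil
Event 4 (swap card<->map: now card:Sybil, map:Alice). State: card:Sybil, map:Alice, coin:Sybil
Event 5 (give coin: Sybil -> Alice). State: card:Sybil, map:Alice, coin:Alice
Event 6 (give coin: Alice -> Dave). State: card:Sybil, map:Alice, coin:Dave
Event 7 (swap map<->coin: now map:Dave, coin:Alice). State: card:Sybil, map:Dave, coin:Alice
Event 8 (swap map<->coin: now map:Alice, coin:Dave). State: card:Sybil, map:Alice, coin:Dave
Event 9 (swap map<->coin: now map:Dave, coin:Alice). State: card:Sybil, map:Dave, coin:Alice

Final state: card:Sybil, map:Dave, coin:Alice
Sybil holds: card.

Answer: card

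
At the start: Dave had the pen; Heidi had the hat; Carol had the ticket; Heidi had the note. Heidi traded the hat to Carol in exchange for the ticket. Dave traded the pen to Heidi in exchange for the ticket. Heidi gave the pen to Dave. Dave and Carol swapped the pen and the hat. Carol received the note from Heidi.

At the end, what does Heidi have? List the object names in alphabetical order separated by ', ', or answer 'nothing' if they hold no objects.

Tracking all object holders:
Start: pen:Dave, hat:Heidi, ticket:Carol, note:Heidi
Event 1 (swap hat<->ticket: now hat:Carol, ticket:Heidi). State: pen:Dave, hat:Carol, ticket:Heidi, note:Heidi
Event 2 (swap pen<->ticket: now pen:Heidi, ticket:Dave). State: pen:Heidi, hat:Carol, ticket:Dave, note:Heidi
Event 3 (give pen: Heidi -> Dave). State: pen:Dave, hat:Carol, ticket:Dave, note:Heidi
Event 4 (swap pen<->hat: now pen:Carol, hat:Dave). State: pen:Carol, hat:Dave, ticket:Dave, note:Heidi
Event 5 (give note: Heidi -> Carol). State: pen:Carol, hat:Dave, ticket:Dave, note:Carol

Final state: pen:Carol, hat:Dave, ticket:Dave, note:Carol
Heidi holds: (nothing).

Answer: nothing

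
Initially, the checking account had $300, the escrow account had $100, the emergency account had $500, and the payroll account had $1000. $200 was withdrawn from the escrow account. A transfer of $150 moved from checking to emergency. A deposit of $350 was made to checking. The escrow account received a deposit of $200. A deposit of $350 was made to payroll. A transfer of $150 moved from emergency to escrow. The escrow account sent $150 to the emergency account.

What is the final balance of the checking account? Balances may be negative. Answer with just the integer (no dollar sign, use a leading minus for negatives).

Tracking account balances step by step:
Start: checking=300, escrow=100, emergency=500, payroll=1000
Event 1 (withdraw 200 from escrow): escrow: 100 - 200 = -100. Balances: checking=300, escrow=-100, emergency=500, payroll=1000
Event 2 (transfer 150 checking -> emergency): checking: 300 - 150 = 150, emergency: 500 + 150 = 650. Balances: checking=150, escrow=-100, emergency=650, payroll=1000
Event 3 (deposit 350 to checking): checking: 150 + 350 = 500. Balances: checking=500, escrow=-100, emergency=650, payroll=1000
Event 4 (deposit 200 to escrow): escrow: -100 + 200 = 100. Balances: checking=500, escrow=100, emergency=650, payroll=1000
Event 5 (deposit 350 to payroll): payroll: 1000 + 350 = 1350. Balances: checking=500, escrow=100, emergency=650, payroll=1350
Event 6 (transfer 150 emergency -> escrow): emergency: 650 - 150 = 500, escrow: 100 + 150 = 250. Balances: checking=500, escrow=250, emergency=500, payroll=1350
Event 7 (transfer 150 escrow -> emergency): escrow: 250 - 150 = 100, emergency: 500 + 150 = 650. Balances: checking=500, escrow=100, emergency=650, payroll=1350

Final balance of checking: 500

Answer: 500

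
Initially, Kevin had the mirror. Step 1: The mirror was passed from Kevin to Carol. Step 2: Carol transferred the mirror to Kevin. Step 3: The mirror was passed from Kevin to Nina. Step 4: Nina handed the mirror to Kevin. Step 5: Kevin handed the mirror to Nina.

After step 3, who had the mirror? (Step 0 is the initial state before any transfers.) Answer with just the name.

Tracking the mirror holder through step 3:
After step 0 (start): Kevin
After step 1: Carol
After step 2: Kevin
After step 3: Nina

At step 3, the holder is Nina.

Answer: Nina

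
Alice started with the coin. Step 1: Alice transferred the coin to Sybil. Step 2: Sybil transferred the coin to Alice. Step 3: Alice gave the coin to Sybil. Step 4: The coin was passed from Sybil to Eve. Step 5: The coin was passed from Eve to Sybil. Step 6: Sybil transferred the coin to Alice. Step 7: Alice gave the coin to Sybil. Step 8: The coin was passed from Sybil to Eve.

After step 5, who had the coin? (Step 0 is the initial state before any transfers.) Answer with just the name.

Tracking the coin holder through step 5:
After step 0 (start): Alice
After step 1: Sybil
After step 2: Alice
After step 3: Sybil
After step 4: Eve
After step 5: Sybil

At step 5, the holder is Sybil.

Answer: Sybil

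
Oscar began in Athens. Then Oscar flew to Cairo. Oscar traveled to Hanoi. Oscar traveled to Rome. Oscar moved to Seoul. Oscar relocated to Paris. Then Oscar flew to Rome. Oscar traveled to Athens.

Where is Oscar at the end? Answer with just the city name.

Tracking Oscar's location:
Start: Oscar is in Athens.
After move 1: Athens -> Cairo. Oscar is in Cairo.
After move 2: Cairo -> Hanoi. Oscar is in Hanoi.
After move 3: Hanoi -> Rome. Oscar is in Rome.
After move 4: Rome -> Seoul. Oscar is in Seoul.
After move 5: Seoul -> Paris. Oscar is in Paris.
After move 6: Paris -> Rome. Oscar is in Rome.
After move 7: Rome -> Athens. Oscar is in Athens.

Answer: Athens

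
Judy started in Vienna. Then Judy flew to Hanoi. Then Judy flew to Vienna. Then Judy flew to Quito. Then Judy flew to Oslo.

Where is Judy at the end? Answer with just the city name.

Answer: Oslo

Derivation:
Tracking Judy's location:
Start: Judy is in Vienna.
After move 1: Vienna -> Hanoi. Judy is in Hanoi.
After move 2: Hanoi -> Vienna. Judy is in Vienna.
After move 3: Vienna -> Quito. Judy is in Quito.
After move 4: Quito -> Oslo. Judy is in Oslo.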